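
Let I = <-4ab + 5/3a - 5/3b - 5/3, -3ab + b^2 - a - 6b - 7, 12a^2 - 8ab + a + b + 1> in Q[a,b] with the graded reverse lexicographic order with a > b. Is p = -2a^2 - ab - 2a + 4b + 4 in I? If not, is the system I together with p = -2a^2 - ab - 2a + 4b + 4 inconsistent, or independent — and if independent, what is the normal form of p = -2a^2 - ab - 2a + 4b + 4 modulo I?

-2a^2 - ab - 2a + 4b + 4 lies in I (it reduces to 0).

First compute the reduced Gröbner basis of I by Buchberger's algorithm.
f_1 = -4ab + 5/3a - 5/3b - 5/3, LT = ab.
f_2 = -3ab + b^2 - a - 6b - 7, LT = ab.
f_3 = 12a^2 - 8ab + a + b + 1, LT = a^2.

S(f_1,f_2): lcm = ab. S = 1/3b^2 - 3/4a - 19/12b - 23/12.
  leading term b^2: no divisor's leading term divides it; move 1/3b^2 to the remainder.
  leading term a: no divisor's leading term divides it; move -3/4a to the remainder.
  leading term b: no divisor's leading term divides it; move -19/12b to the remainder.
  leading term 1: no divisor's leading term divides it; move -23/12 to the remainder.
  remainder 1/3b^2 - 3/4a - 19/12b - 23/12 ≠ 0; add h_4 = 1/3b^2 - 3/4a - 19/12b - 23/12 to the basis.

S(f_1,f_3): lcm = a^2b. S = 2/3ab^2 - 5/12a^2 + 1/3ab - 1/12b^2 + 5/12a - 1/12b.
  leading term ab^2: subtract (-1/6b)·f_1 from 2/3ab^2 - 5/12a^2 + 1/3ab - 1/12b^2 + 5/12a - 1/12b → -5/12a^2 + 11/18ab - 13/36b^2 + 5/12a - 13/36b
  leading term a^2: subtract (-5/144)·f_3 from -5/12a^2 + 11/18ab - 13/36b^2 + 5/12a - 13/36b → 1/3ab - 13/36b^2 + 65/144a - 47/144b + 5/144
  leading term ab: subtract (-1/12)·f_1 from 1/3ab - 13/36b^2 + 65/144a - 47/144b + 5/144 → -13/36b^2 + 85/144a - 67/144b - 5/48
  leading term b^2: subtract (-13/12)·h_4 from -13/36b^2 + 85/144a - 67/144b - 5/48 → -2/9a - 157/72b - 157/72
  leading term a: no divisor's leading term divides it; move -2/9a to the remainder.
  leading term b: no divisor's leading term divides it; move -157/72b to the remainder.
  leading term 1: no divisor's leading term divides it; move -157/72 to the remainder.
  remainder -2/9a - 157/72b - 157/72 ≠ 0; add h_5 = -2/9a - 157/72b - 157/72 to the basis.

S(f_2,f_3): lcm = a^2b. S = 1/3ab^2 + 1/3a^2 + 23/12ab - 1/12b^2 + 7/3a - 1/12b.
  leading term ab^2: subtract (-1/12b)·f_1 from 1/3ab^2 + 1/3a^2 + 23/12ab - 1/12b^2 + 7/3a - 1/12b → 1/3a^2 + 37/18ab - 2/9b^2 + 7/3a - 2/9b
  leading term a^2: subtract (1/36)·f_3 from 1/3a^2 + 37/18ab - 2/9b^2 + 7/3a - 2/9b → 41/18ab - 2/9b^2 + 83/36a - 1/4b - 1/36
  leading term ab: subtract (-41/72)·f_1 from 41/18ab - 2/9b^2 + 83/36a - 1/4b - 1/36 → -2/9b^2 + 703/216a - 259/216b - 211/216
  leading term b^2: subtract (-2/3)·h_4 from -2/9b^2 + 703/216a - 259/216b - 211/216 → 595/216a - 487/216b - 487/216
  leading term a: subtract (-595/48)·h_5 from 595/216a - 487/216b - 487/216 → -101207/3456b - 101207/3456
  leading term b: no divisor's leading term divides it; move -101207/3456b to the remainder.
  leading term 1: no divisor's leading term divides it; move -101207/3456 to the remainder.
  remainder -101207/3456b - 101207/3456 ≠ 0; add h_6 = -101207/3456b - 101207/3456 to the basis.

The other S-polynomials (S(f_1,h_4), S(f_2,h_4), S(f_3,h_4), S(f_1,h_5), S(f_2,h_5), S(f_3,h_5), S(h_4,h_5), S(f_1,h_6), S(f_2,h_6), S(f_3,h_6), S(h_4,h_6), S(h_5,h_6)) all reduce to 0 modulo the current basis, so we have a Gröbner basis.
Inter-reduce: drop elements whose leading term is divisible by another's, tail-reduce, and make monic.
Reduced Gröbner basis: {a, b + 1}.
Label its elements g_1 = a, g_2 = b + 1.

Reduce p = -2a^2 - ab - 2a + 4b + 4 modulo G:
  leading term a^2: subtract (-2a)·g_1 from -2a^2 - ab - 2a + 4b + 4 → -ab - 2a + 4b + 4
  leading term ab: subtract (-b)·g_1 from -ab - 2a + 4b + 4 → -2a + 4b + 4
  leading term a: subtract (-2)·g_1 from -2a + 4b + 4 → 4b + 4
  leading term b: subtract (4)·g_2 from 4b + 4 → 0
  normal form = 0.
Since the normal form is 0, p ∈ I.

The remainder on division by a Gröbner basis is unique — it is the normal form.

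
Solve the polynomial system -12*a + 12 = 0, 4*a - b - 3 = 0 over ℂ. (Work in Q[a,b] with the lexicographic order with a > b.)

{(1, 1)}

Compute a lex Gröbner basis by Buchberger's algorithm.
f_1 = -12*a + 12, LT = a.
f_2 = 4*a - b - 3, LT = a.

S(f_1,f_2): lcm = a. S = 1/4*b - 1/4.
  leading term b: no divisor's leading term divides it; move 1/4*b to the remainder.
  leading term 1: no divisor's leading term divides it; move -1/4 to the remainder.
  remainder 1/4*b - 1/4 ≠ 0; add h_3 = 1/4*b - 1/4 to the basis.

The other S-polynomials (S(f_1,h_3), S(f_2,h_3)) all reduce to 0 modulo the current basis, so we have a Gröbner basis.
Inter-reduce: drop elements whose leading term is divisible by another's, tail-reduce, and make monic.
Reduced Gröbner basis: {a - 1, b - 1}.

The lex basis is triangular: the last element involves only b. Solving b - 1 = 0 gives b ∈ {1}; substituting each value into the earlier elements determines the remaining variables.
  b = 1: the earlier basis element becomes a - 1 = 0, giving a = 1 — point (1, 1).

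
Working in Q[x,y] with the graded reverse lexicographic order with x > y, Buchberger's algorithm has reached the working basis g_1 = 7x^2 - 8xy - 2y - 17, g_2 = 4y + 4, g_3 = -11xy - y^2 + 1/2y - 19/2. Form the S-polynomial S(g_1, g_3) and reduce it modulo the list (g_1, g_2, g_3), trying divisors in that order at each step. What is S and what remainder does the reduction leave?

S(g_1, g_3) = -95/77xy^2 + 1/22xy - 2/7y^2 - 19/22x - 17/7y; remainder on division = -15/7x + 15/7.

lcm(LM(g_1), LM(g_3)) = x^2y.
S = (lcm/LT(g_1))·g_1 − (lcm/LT(g_3))·g_3 = -95/77xy^2 + 1/22xy - 2/7y^2 - 19/22x - 17/7y.
Reduce S modulo (g_1, g_2, g_3) in that order:
  leading term xy^2: subtract (-95/308xy)·g_2 from -95/77xy^2 + 1/22xy - 2/7y^2 - 19/22x - 17/7y → 197/154xy - 2/7y^2 - 19/22x - 17/7y
  leading term xy: subtract (197/616x)·g_2 from 197/154xy - 2/7y^2 - 19/22x - 17/7y → -2/7y^2 - 15/7x - 17/7y
  leading term y^2: subtract (-1/14y)·g_2 from -2/7y^2 - 15/7x - 17/7y → -15/7x - 15/7y
  leading term x: no divisor's leading term divides it; move -15/7x to the remainder.
  leading term y: subtract (-15/28)·g_2 from -15/7y → 15/7
  leading term 1: no divisor's leading term divides it; move 15/7 to the remainder.
The remainder -15/7x + 15/7 is nonzero, so it would be added as the next basis element.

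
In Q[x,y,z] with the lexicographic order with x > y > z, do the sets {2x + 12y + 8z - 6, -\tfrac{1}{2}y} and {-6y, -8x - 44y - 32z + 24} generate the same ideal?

Since reduced Gröbner bases are canonical representatives of ideals under a given ordering, it suffices to compute and compare them.
Buchberger on the first generating set:
f_1 = 2x + 12y + 8z - 6, LT = x.
f_2 = -\tfrac{1}{2}y, LT = y.

The S-polynomials (S(f_1,f_2)) all reduce to 0 modulo the current basis, so we have a Gröbner basis.
Inter-reduce: drop elements whose leading term is divisible by another's, tail-reduce, and make monic.
Reduced Gröbner basis: {x + 4z - 3, y}.

Buchberger on the second generating set:
h_1 = -6y, LT = y.
h_2 = -8x - 44y - 32z + 24, LT = x.

The S-polynomials (S(h_1,h_2)) all reduce to 0 modulo the current basis, so we have a Gröbner basis.
Inter-reduce: drop elements whose leading term is divisible by another's, tail-reduce, and make monic.
Reduced Gröbner basis: {x + 4z - 3, y}.

Same reduced basis, so the two generating sets span the same ideal.
The choice of monomial ordering does not affect the verdict — as long as both bases are computed under the same ordering, their equality decides ideal equality.

Yes, the ideals are equal.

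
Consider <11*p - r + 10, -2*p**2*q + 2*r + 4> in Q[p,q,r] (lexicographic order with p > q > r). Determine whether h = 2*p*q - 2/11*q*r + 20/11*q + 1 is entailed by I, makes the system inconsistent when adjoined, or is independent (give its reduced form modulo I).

First compute the reduced Gröbner basis of I by Buchberger's algorithm.
f_1 = 11*p - r + 10, LT = p.
f_2 = -2*p**2*q + 2*r + 4, LT = p**2*q.

S(f_1,f_2): lcm = p**2*q. S = -1/11*p*q*r + 10/11*p*q + r + 2.
  leading term p*q*r: subtract (-1/121*q*r)·f_1 from -1/11*p*q*r + 10/11*p*q + r + 2 → 10/11*p*q - 1/121*q*r**2 + 10/121*q*r + r + 2
  leading term p*q: subtract (10/121*q)·f_1 from 10/11*p*q - 1/121*q*r**2 + 10/121*q*r + r + 2 → -1/121*q*r**2 + 20/121*q*r - 100/121*q + r + 2
  leading term q*r**2: no divisor's leading term divides it; move -1/121*q*r**2 to the remainder.
  leading term q*r: no divisor's leading term divides it; move 20/121*q*r to the remainder.
  leading term q: no divisor's leading term divides it; move -100/121*q to the remainder.
  leading term r: no divisor's leading term divides it; move r to the remainder.
  leading term 1: no divisor's leading term divides it; move 2 to the remainder.
  remainder -1/121*q*r**2 + 20/121*q*r - 100/121*q + r + 2 ≠ 0; add k_3 = -1/121*q*r**2 + 20/121*q*r - 100/121*q + r + 2 to the basis.

The other S-polynomials (S(f_1,k_3), S(f_2,k_3)) all reduce to 0 modulo the current basis, so we have a Gröbner basis.
Inter-reduce: drop elements whose leading term is divisible by another's, tail-reduce, and make monic.
Reduced Gröbner basis: {p - 1/11*r + 10/11, q*r**2 - 20*q*r + 100*q - 121*r - 242}.
Label its elements g_1 = p - 1/11*r + 10/11, g_2 = q*r**2 - 20*q*r + 100*q - 121*r - 242.

Reduce h = 2*p*q - 2/11*q*r + 20/11*q + 1 modulo G:
  leading term p*q: subtract (2*q)·g_1 from 2*p*q - 2/11*q*r + 20/11*q + 1 → 1
  leading term 1: no divisor's leading term divides it; move 1 to the remainder.
  normal form = 1.
The normal form is nonzero, so h ∉ I. Since h minus its normal form lies in I, I + (h) = I + (n) where n = 1; decide whether this ideal is the whole ring.
Here n = 1 is a nonzero constant, hence a unit: 1 ∈ I + (h), the Gröbner basis of I + (h) is {1}, and the enlarged system has no common solution — adjoining h is inconsistent.

Adjoining 2*p*q - 2/11*q*r + 20/11*q + 1 makes the ideal the whole ring: the system is inconsistent.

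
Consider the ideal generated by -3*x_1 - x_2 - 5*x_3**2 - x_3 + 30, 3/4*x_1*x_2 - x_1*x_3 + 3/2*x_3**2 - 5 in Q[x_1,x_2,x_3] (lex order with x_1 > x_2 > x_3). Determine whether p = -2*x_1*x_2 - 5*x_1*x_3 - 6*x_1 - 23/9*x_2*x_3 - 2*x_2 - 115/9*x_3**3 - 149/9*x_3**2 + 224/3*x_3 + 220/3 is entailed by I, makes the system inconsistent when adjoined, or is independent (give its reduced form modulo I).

First compute the reduced Gröbner basis of I by Buchberger's algorithm.
f_1 = -3*x_1 - x_2 - 5*x_3**2 - x_3 + 30, LT = x_1.
f_2 = 3/4*x_1*x_2 - x_1*x_3 + 3/2*x_3**2 - 5, LT = x_1*x_2.

S(f_1,f_2): lcm = x_1*x_2. S = 4/3*x_1*x_3 + 1/3*x_2**2 + 5/3*x_2*x_3**2 + 1/3*x_2*x_3 - 10*x_2 - 2*x_3**2 + 20/3.
  leading term x_1*x_3: subtract (-4/9*x_3)·f_1 from 4/3*x_1*x_3 + 1/3*x_2**2 + 5/3*x_2*x_3**2 + 1/3*x_2*x_3 - 10*x_2 - 2*x_3**2 + 20/3 → 1/3*x_2**2 + 5/3*x_2*x_3**2 - 1/9*x_2*x_3 - 10*x_2 - 20/9*x_3**3 - 22/9*x_3**2 + 40/3*x_3 + 20/3
  leading term x_2**2: no divisor's leading term divides it; move 1/3*x_2**2 to the remainder.
  leading term x_2*x_3**2: no divisor's leading term divides it; move 5/3*x_2*x_3**2 to the remainder.
  leading term x_2*x_3: no divisor's leading term divides it; move -1/9*x_2*x_3 to the remainder.
  leading term x_2: no divisor's leading term divides it; move -10*x_2 to the remainder.
  leading term x_3**3: no divisor's leading term divides it; move -20/9*x_3**3 to the remainder.
  leading term x_3**2: no divisor's leading term divides it; move -22/9*x_3**2 to the remainder.
  leading term x_3: no divisor's leading term divides it; move 40/3*x_3 to the remainder.
  leading term 1: no divisor's leading term divides it; move 20/3 to the remainder.
  remainder 1/3*x_2**2 + 5/3*x_2*x_3**2 - 1/9*x_2*x_3 - 10*x_2 - 20/9*x_3**3 - 22/9*x_3**2 + 40/3*x_3 + 20/3 ≠ 0; add h_3 = 1/3*x_2**2 + 5/3*x_2*x_3**2 - 1/9*x_2*x_3 - 10*x_2 - 20/9*x_3**3 - 22/9*x_3**2 + 40/3*x_3 + 20/3 to the basis.

The other S-polynomials (S(f_1,h_3), S(f_2,h_3)) all reduce to 0 modulo the current basis, so we have a Gröbner basis.
Inter-reduce: drop elements whose leading term is divisible by another's, tail-reduce, and make monic.
Reduced Gröbner basis: {x_1 + 1/3*x_2 + 5/3*x_3**2 + 1/3*x_3 - 10, x_2**2 + 5*x_2*x_3**2 - 1/3*x_2*x_3 - 30*x_2 - 20/3*x_3**3 - 22/3*x_3**2 + 40*x_3 + 20}.
Label its elements g_1 = x_1 + 1/3*x_2 + 5/3*x_3**2 + 1/3*x_3 - 10, g_2 = x_2**2 + 5*x_2*x_3**2 - 1/3*x_2*x_3 - 30*x_2 - 20/3*x_3**3 - 22/3*x_3**2 + 40*x_3 + 20.

Reduce p = -2*x_1*x_2 - 5*x_1*x_3 - 6*x_1 - 23/9*x_2*x_3 - 2*x_2 - 115/9*x_3**3 - 149/9*x_3**2 + 224/3*x_3 + 220/3 modulo G:
  leading term x_1*x_2: subtract (-2*x_2)·g_1 from -2*x_1*x_2 - 5*x_1*x_3 - 6*x_1 - 23/9*x_2*x_3 - 2*x_2 - 115/9*x_3**3 - 149/9*x_3**2 + 224/3*x_3 + 220/3 → -5*x_1*x_3 - 6*x_1 + 2/3*x_2**2 + 10/3*x_2*x_3**2 - 17/9*x_2*x_3 - 22*x_2 - 115/9*x_3**3 - 149/9*x_3**2 + 224/3*x_3 + 220/3
  leading term x_1*x_3: subtract (-5*x_3)·g_1 from -5*x_1*x_3 - 6*x_1 + 2/3*x_2**2 + 10/3*x_2*x_3**2 - 17/9*x_2*x_3 - 22*x_2 - 115/9*x_3**3 - 149/9*x_3**2 + 224/3*x_3 + 220/3 → -6*x_1 + 2/3*x_2**2 + 10/3*x_2*x_3**2 - 2/9*x_2*x_3 - 22*x_2 - 40/9*x_3**3 - 134/9*x_3**2 + 74/3*x_3 + 220/3
  leading term x_1: subtract (-6)·g_1 from -6*x_1 + 2/3*x_2**2 + 10/3*x_2*x_3**2 - 2/9*x_2*x_3 - 22*x_2 - 40/9*x_3**3 - 134/9*x_3**2 + 74/3*x_3 + 220/3 → 2/3*x_2**2 + 10/3*x_2*x_3**2 - 2/9*x_2*x_3 - 20*x_2 - 40/9*x_3**3 - 44/9*x_3**2 + 80/3*x_3 + 40/3
  leading term x_2**2: subtract (2/3)·g_2 from 2/3*x_2**2 + 10/3*x_2*x_3**2 - 2/9*x_2*x_3 - 20*x_2 - 40/9*x_3**3 - 44/9*x_3**2 + 80/3*x_3 + 40/3 → 0
  normal form = 0.
Since the normal form is 0, p ∈ I.

-2*x_1*x_2 - 5*x_1*x_3 - 6*x_1 - 23/9*x_2*x_3 - 2*x_2 - 115/9*x_3**3 - 149/9*x_3**2 + 224/3*x_3 + 220/3 lies in I (it reduces to 0).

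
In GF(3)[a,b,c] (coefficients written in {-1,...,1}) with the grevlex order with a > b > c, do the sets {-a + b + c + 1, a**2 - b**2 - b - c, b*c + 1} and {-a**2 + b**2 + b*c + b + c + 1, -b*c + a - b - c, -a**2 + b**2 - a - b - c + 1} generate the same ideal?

No, the ideals differ.

Two ideals are equal iff their reduced Gröbner bases coincide (the reduced basis is unique for a fixed ordering).
Buchberger on the first generating set:
f_1 = -a + b + c + 1, LT = a.
f_2 = a**2 - b**2 - b - c, LT = a**2.
f_3 = b*c + 1, LT = b*c.

S(f_1,f_2): lcm = a**2. S = -a*b + b**2 - a*c - a + b + c.
  leading term a*b: subtract (b)·f_1 from -a*b + b**2 - a*c - a + b + c → -a*c - b*c - a + c
  leading term a*c: subtract (c)·f_1 from -a*c - b*c - a + c → b*c - c**2 - a
  leading term b*c: subtract (1)·f_3 from b*c - c**2 - a → -c**2 - a - 1
  leading term c**2: no divisor's leading term divides it; move -c**2 to the remainder.
  leading term a: subtract (1)·f_1 from -a - 1 → -b - c + 1
  leading term b: no divisor's leading term divides it; move -b to the remainder.
  leading term c: no divisor's leading term divides it; move -c to the remainder.
  leading term 1: no divisor's leading term divides it; move 1 to the remainder.
  remainder -c**2 - b - c + 1 ≠ 0; add g_4 = -c**2 - b - c + 1 to the basis.

S(f_1,f_3): leading monomials are coprime, so the S-polynomial reduces to 0 (Buchberger's first criterion).
S(f_2,f_3): leading monomials are coprime, so the S-polynomial reduces to 0 (Buchberger's first criterion).
S(f_1,g_4): leading monomials are coprime, so the S-polynomial reduces to 0 (Buchberger's first criterion).
S(f_2,g_4): leading monomials are coprime, so the S-polynomial reduces to 0 (Buchberger's first criterion).
S(f_3,g_4): lcm = b*c**2. S = -b**2 - b*c + b + c.
  leading term b**2: no divisor's leading term divides it; move -b**2 to the remainder.
  leading term b*c: subtract (-1)·f_3 from -b*c + b + c → b + c + 1
  leading term b: no divisor's leading term divides it; move b to the remainder.
  leading term c: no divisor's leading term divides it; move c to the remainder.
  leading term 1: no divisor's leading term divides it; move 1 to the remainder.
  remainder -b**2 + b + c + 1 ≠ 0; add g_5 = -b**2 + b + c + 1 to the basis.

S(f_1,g_5): leading monomials are coprime, so the S-polynomial reduces to 0 (Buchberger's first criterion).
S(f_2,g_5): leading monomials are coprime, so the S-polynomial reduces to 0 (Buchberger's first criterion).
S(f_3,g_5): lcm = b**2*c. S = b*c + c**2 + b + c.
  leading term b*c: subtract (1)·f_3 from b*c + c**2 + b + c → c**2 + b + c - 1
  leading term c**2: subtract (-1)·g_4 from c**2 + b + c - 1 → 0
  remainder 0.

S(g_4,g_5): leading monomials are coprime, so the S-polynomial reduces to 0 (Buchberger's first criterion).
Every S-polynomial of the final basis reduces to 0, so we have a Gröbner basis.
Inter-reduce: drop elements whose leading term is divisible by another's, tail-reduce, and make monic.
Reduced Gröbner basis: {b**2 - b - c - 1, b*c + 1, c**2 + b + c - 1, a - b - c - 1}.

Buchberger on the second generating set:
h_1 = -a**2 + b**2 + b*c + b + c + 1, LT = a**2.
h_2 = -b*c + a - b - c, LT = b*c.
h_3 = -a**2 + b**2 - a - b - c + 1, LT = a**2.

S(h_1,h_2): leading monomials are coprime, so the S-polynomial reduces to 0 (Buchberger's first criterion).
S(h_1,h_3): lcm = a**2. S = -b*c - a + b + c.
  leading term b*c: subtract (1)·h_2 from -b*c - a + b + c → a - b - c
  leading term a: no divisor's leading term divides it; move a to the remainder.
  leading term b: no divisor's leading term divides it; move -b to the remainder.
  leading term c: no divisor's leading term divides it; move -c to the remainder.
  remainder a - b - c ≠ 0; add k_4 = a - b - c to the basis.

S(h_2,h_3): leading monomials are coprime, so the S-polynomial reduces to 0 (Buchberger's first criterion).
S(h_1,k_4): lcm = a**2. S = a*b - b**2 + a*c - b*c - b - c - 1.
  leading term a*b: subtract (b)·k_4 from a*b - b**2 + a*c - b*c - b - c - 1 → a*c - b - c - 1
  leading term a*c: subtract (c)·k_4 from a*c - b - c - 1 → b*c + c**2 - b - c - 1
  leading term b*c: subtract (-1)·h_2 from b*c + c**2 - b - c - 1 → c**2 + a + b + c - 1
  leading term c**2: no divisor's leading term divides it; move c**2 to the remainder.
  leading term a: subtract (1)·k_4 from a + b + c - 1 → -b - c - 1
  leading term b: no divisor's leading term divides it; move -b to the remainder.
  leading term c: no divisor's leading term divides it; move -c to the remainder.
  leading term 1: no divisor's leading term divides it; move -1 to the remainder.
  remainder c**2 - b - c - 1 ≠ 0; add k_5 = c**2 - b - c - 1 to the basis.

S(h_2,k_4): leading monomials are coprime, so the S-polynomial reduces to 0 (Buchberger's first criterion).
S(h_3,k_4): lcm = a**2. S = a*b - b**2 + a*c + a + b + c - 1.
  leading term a*b: subtract (b)·k_4 from a*b - b**2 + a*c + a + b + c - 1 → a*c + b*c + a + b + c - 1
  leading term a*c: subtract (c)·k_4 from a*c + b*c + a + b + c - 1 → -b*c + c**2 + a + b + c - 1
  leading term b*c: subtract (1)·h_2 from -b*c + c**2 + a + b + c - 1 → c**2 - b - c - 1
  leading term c**2: subtract (1)·k_5 from c**2 - b - c - 1 → 0
  remainder 0.

S(h_1,k_5): leading monomials are coprime, so the S-polynomial reduces to 0 (Buchberger's first criterion).
S(h_2,k_5): lcm = b*c**2. S = b**2 - a*c - b*c + c**2 + b.
  leading term b**2: no divisor's leading term divides it; move b**2 to the remainder.
  leading term a*c: subtract (-c)·k_4 from -a*c - b*c + c**2 + b → b*c + b
  leading term b*c: subtract (-1)·h_2 from b*c + b → a - c
  leading term a: subtract (1)·k_4 from a - c → b
  leading term b: no divisor's leading term divides it; move b to the remainder.
  remainder b**2 + b ≠ 0; add k_6 = b**2 + b to the basis.

S(h_3,k_5): leading monomials are coprime, so the S-polynomial reduces to 0 (Buchberger's first criterion).
S(k_4,k_5): leading monomials are coprime, so the S-polynomial reduces to 0 (Buchberger's first criterion).
S(h_1,k_6): leading monomials are coprime, so the S-polynomial reduces to 0 (Buchberger's first criterion).
S(h_2,k_6): lcm = b**2*c. S = -a*b + b**2.
  leading term a*b: subtract (-b)·k_4 from -a*b + b**2 → -b*c
  leading term b*c: subtract (1)·h_2 from -b*c → -a + b + c
  leading term a: subtract (-1)·k_4 from -a + b + c → 0
  remainder 0.

S(h_3,k_6): leading monomials are coprime, so the S-polynomial reduces to 0 (Buchberger's first criterion).
S(k_4,k_6): leading monomials are coprime, so the S-polynomial reduces to 0 (Buchberger's first criterion).
S(k_5,k_6): leading monomials are coprime, so the S-polynomial reduces to 0 (Buchberger's first criterion).
Every S-polynomial of the final basis reduces to 0, so we have a Gröbner basis.
Inter-reduce: drop elements whose leading term is divisible by another's, tail-reduce, and make monic.
Reduced Gröbner basis: {b**2 + b, b*c, c**2 - b - c - 1, a - b - c}.

Since the reduced bases disagree, the two ideals are not the same.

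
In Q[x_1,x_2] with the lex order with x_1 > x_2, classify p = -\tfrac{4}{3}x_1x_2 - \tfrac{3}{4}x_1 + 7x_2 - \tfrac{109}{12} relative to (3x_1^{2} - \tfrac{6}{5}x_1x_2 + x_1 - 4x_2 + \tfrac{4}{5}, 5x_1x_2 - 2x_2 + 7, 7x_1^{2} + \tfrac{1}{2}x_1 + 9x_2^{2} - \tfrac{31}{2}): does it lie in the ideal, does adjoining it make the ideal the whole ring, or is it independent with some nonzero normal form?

-\tfrac{4}{3}x_1x_2 - \tfrac{3}{4}x_1 + 7x_2 - \tfrac{109}{12} lies in I (it reduces to 0).

First compute the reduced Gröbner basis of I by Buchberger's algorithm.
f_1 = 3x_1^{2} - \tfrac{6}{5}x_1x_2 + x_1 - 4x_2 + \tfrac{4}{5}, LT = x_1^{2}.
f_2 = 5x_1x_2 - 2x_2 + 7, LT = x_1x_2.
f_3 = 7x_1^{2} + \tfrac{1}{2}x_1 + 9x_2^{2} - \tfrac{31}{2}, LT = x_1^{2}.

S(f_1,f_2): lcm = x_1^{2}x_2. S = -\tfrac{2}{5}x_1x_2^{2} + \tfrac{11}{15}x_1x_2 - \tfrac{7}{5}x_1 - \tfrac{4}{3}x_2^{2} + \tfrac{4}{15}x_2.
  leading term x_1x_2^{2}: subtract (-\tfrac{2}{25}x_2)·f_2 from -\tfrac{2}{5}x_1x_2^{2} + \tfrac{11}{15}x_1x_2 - \tfrac{7}{5}x_1 - \tfrac{4}{3}x_2^{2} + \tfrac{4}{15}x_2 → \tfrac{11}{15}x_1x_2 - \tfrac{7}{5}x_1 - \tfrac{112}{75}x_2^{2} + \tfrac{62}{75}x_2
  leading term x_1x_2: subtract (\tfrac{11}{75})·f_2 from \tfrac{11}{15}x_1x_2 - \tfrac{7}{5}x_1 - \tfrac{112}{75}x_2^{2} + \tfrac{62}{75}x_2 → -\tfrac{7}{5}x_1 - \tfrac{112}{75}x_2^{2} + \tfrac{28}{25}x_2 - \tfrac{77}{75}
  leading term x_1: no divisor's leading term divides it; move -\tfrac{7}{5}x_1 to the remainder.
  leading term x_2^{2}: no divisor's leading term divides it; move -\tfrac{112}{75}x_2^{2} to the remainder.
  leading term x_2: no divisor's leading term divides it; move \tfrac{28}{25}x_2 to the remainder.
  leading term 1: no divisor's leading term divides it; move -\tfrac{77}{75} to the remainder.
  remainder -\tfrac{7}{5}x_1 - \tfrac{112}{75}x_2^{2} + \tfrac{28}{25}x_2 - \tfrac{77}{75} ≠ 0; add h_4 = -\tfrac{7}{5}x_1 - \tfrac{112}{75}x_2^{2} + \tfrac{28}{25}x_2 - \tfrac{77}{75} to the basis.

S(f_1,f_3): lcm = x_1^{2}. S = -\tfrac{2}{5}x_1x_2 + \tfrac{11}{42}x_1 - \tfrac{9}{7}x_2^{2} - \tfrac{4}{3}x_2 + \tfrac{521}{210}.
  leading term x_1x_2: subtract (-\tfrac{2}{25})·f_2 from -\tfrac{2}{5}x_1x_2 + \tfrac{11}{42}x_1 - \tfrac{9}{7}x_2^{2} - \tfrac{4}{3}x_2 + \tfrac{521}{210} → \tfrac{11}{42}x_1 - \tfrac{9}{7}x_2^{2} - \tfrac{112}{75}x_2 + \tfrac{3193}{1050}
  leading term x_1: subtract (-\tfrac{55}{294})·h_4 from \tfrac{11}{42}x_1 - \tfrac{9}{7}x_2^{2} - \tfrac{112}{75}x_2 + \tfrac{3193}{1050} → -\tfrac{493}{315}x_2^{2} - \tfrac{674}{525}x_2 + \tfrac{641}{225}
  leading term x_2^{2}: no divisor's leading term divides it; move -\tfrac{493}{315}x_2^{2} to the remainder.
  leading term x_2: no divisor's leading term divides it; move -\tfrac{674}{525}x_2 to the remainder.
  leading term 1: no divisor's leading term divides it; move \tfrac{641}{225} to the remainder.
  remainder -\tfrac{493}{315}x_2^{2} - \tfrac{674}{525}x_2 + \tfrac{641}{225} ≠ 0; add h_5 = -\tfrac{493}{315}x_2^{2} - \tfrac{674}{525}x_2 + \tfrac{641}{225} to the basis.

S(f_2,f_3): lcm = x_1^{2}x_2. S = -\tfrac{33}{70}x_1x_2 + \tfrac{7}{5}x_1 - \tfrac{9}{7}x_2^{3} + \tfrac{31}{14}x_2.
  leading term x_1x_2: subtract (-\tfrac{33}{350})·f_2 from -\tfrac{33}{70}x_1x_2 + \tfrac{7}{5}x_1 - \tfrac{9}{7}x_2^{3} + \tfrac{31}{14}x_2 → \tfrac{7}{5}x_1 - \tfrac{9}{7}x_2^{3} + \tfrac{709}{350}x_2 + \tfrac{33}{50}
  leading term x_1: subtract (-1)·h_4 from \tfrac{7}{5}x_1 - \tfrac{9}{7}x_2^{3} + \tfrac{709}{350}x_2 + \tfrac{33}{50} → -\tfrac{9}{7}x_2^{3} - \tfrac{112}{75}x_2^{2} + \tfrac{1101}{350}x_2 - \tfrac{11}{30}
  leading term x_2^{3}: subtract (\tfrac{405}{493}x_2)·h_5 from -\tfrac{9}{7}x_2^{3} - \tfrac{112}{75}x_2^{2} + \tfrac{1101}{350}x_2 - \tfrac{11}{30} → -\tfrac{113542}{258825}x_2^{2} + \tfrac{138963}{172550}x_2 - \tfrac{11}{30}
  leading term x_2^{2}: subtract (\tfrac{340626}{1215245})·h_5 from -\tfrac{113542}{258825}x_2^{2} + \tfrac{138963}{172550}x_2 - \tfrac{11}{30} → \tfrac{70799773}{60762250}x_2 - \tfrac{70799773}{60762250}
  leading term x_2: no divisor's leading term divides it; move \tfrac{70799773}{60762250}x_2 to the remainder.
  leading term 1: no divisor's leading term divides it; move -\tfrac{70799773}{60762250} to the remainder.
  remainder \tfrac{70799773}{60762250}x_2 - \tfrac{70799773}{60762250} ≠ 0; add h_6 = \tfrac{70799773}{60762250}x_2 - \tfrac{70799773}{60762250} to the basis.

The other S-polynomials (S(f_1,h_4), S(f_2,h_4), S(f_3,h_4), S(f_1,h_5), S(f_2,h_5), S(f_3,h_5), S(h_4,h_5), S(f_1,h_6), S(f_2,h_6), S(f_3,h_6), S(h_4,h_6), S(h_5,h_6)) all reduce to 0 modulo the current basis, so we have a Gröbner basis.
Inter-reduce: drop elements whose leading term is divisible by another's, tail-reduce, and make monic.
Reduced Gröbner basis: {x_1 + 1, x_2 - 1}.
Label its elements g_1 = x_1 + 1, g_2 = x_2 - 1.

Reduce p = -\tfrac{4}{3}x_1x_2 - \tfrac{3}{4}x_1 + 7x_2 - \tfrac{109}{12} modulo G:
  leading term x_1x_2: subtract (-\tfrac{4}{3}x_2)·g_1 from -\tfrac{4}{3}x_1x_2 - \tfrac{3}{4}x_1 + 7x_2 - \tfrac{109}{12} → -\tfrac{3}{4}x_1 + \tfrac{25}{3}x_2 - \tfrac{109}{12}
  leading term x_1: subtract (-\tfrac{3}{4})·g_1 from -\tfrac{3}{4}x_1 + \tfrac{25}{3}x_2 - \tfrac{109}{12} → \tfrac{25}{3}x_2 - \tfrac{25}{3}
  leading term x_2: subtract (\tfrac{25}{3})·g_2 from \tfrac{25}{3}x_2 - \tfrac{25}{3} → 0
  normal form = 0.
Since the normal form is 0, p ∈ I.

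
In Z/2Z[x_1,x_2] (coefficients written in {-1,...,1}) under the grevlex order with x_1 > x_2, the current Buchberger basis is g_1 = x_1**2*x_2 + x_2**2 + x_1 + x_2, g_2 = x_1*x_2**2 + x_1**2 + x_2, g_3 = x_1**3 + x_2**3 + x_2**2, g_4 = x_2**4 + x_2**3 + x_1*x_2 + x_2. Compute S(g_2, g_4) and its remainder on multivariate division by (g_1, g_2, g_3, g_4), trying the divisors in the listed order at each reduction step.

lcm(LM(g_2), LM(g_4)) = x_1*x_2**4.
S = (lcm/LT(g_2))·g_2 − (lcm/LT(g_4))·g_4 = x_1**2*x_2**2 + x_1*x_2**3 + x_1**2*x_2 + x_2**3 + x_1*x_2.
Reduce S modulo (g_1, g_2, g_3, g_4) in that order:
  leading term x_1**2*x_2**2: subtract (x_2)·g_1 from x_1**2*x_2**2 + x_1*x_2**3 + x_1**2*x_2 + x_2**3 + x_1*x_2 → x_1*x_2**3 + x_1**2*x_2 + x_2**2
  leading term x_1*x_2**3: subtract (x_2)·g_2 from x_1*x_2**3 + x_1**2*x_2 + x_2**2 → 0
The remainder is 0, so this S-polynomial contributes no new basis element.

S(g_2, g_4) = x_1**2*x_2**2 + x_1*x_2**3 + x_1**2*x_2 + x_2**3 + x_1*x_2; remainder on division = 0.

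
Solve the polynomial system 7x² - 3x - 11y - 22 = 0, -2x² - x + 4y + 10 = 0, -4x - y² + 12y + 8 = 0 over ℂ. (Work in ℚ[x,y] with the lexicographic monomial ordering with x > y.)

{(2, 0)}

Compute a lex Gröbner basis by Buchberger's algorithm.
f_1 = 7x² - 3x - 11y - 22, LT = x².
f_2 = -2x² - x + 4y + 10, LT = x².
f_3 = -4x - y² + 12y + 8, LT = x.

S(f_1,f_2): lcm = x². S = -13/14x + 3/7y + 13/7.
  leading term x: subtract (13/56)·f_3 from -13/14x + 3/7y + 13/7 → 13/56y² - 33/14y
  leading term y²: no divisor's leading term divides it; move 13/56y² to the remainder.
  leading term y: no divisor's leading term divides it; move -33/14y to the remainder.
  remainder 13/56y² - 33/14y ≠ 0; add h_4 = 13/56y² - 33/14y to the basis.

S(f_1,f_3): lcm = x². S = -¼xy² + 3xy + 11/7x - 11/7y - 22/7.
  leading term xy²: subtract (1/16y²)·f_3 from -¼xy² + 3xy + 11/7x - 11/7y - 22/7 → 3xy + 11/7x + 1/16y⁴ - ¾y³ - ½y² - 11/7y - 22/7
  leading term xy: subtract (-¾y)·f_3 from 3xy + 11/7x + 1/16y⁴ - ¾y³ - ½y² - 11/7y - 22/7 → 11/7x + 1/16y⁴ - 3/2y³ + 17/2y² + 31/7y - 22/7
  leading term x: subtract (-11/28)·f_3 from 11/7x + 1/16y⁴ - 3/2y³ + 17/2y² + 31/7y - 22/7 → 1/16y⁴ - 3/2y³ + 227/28y² + 64/7y
  leading term y⁴: subtract (7/26y²)·h_4 from 1/16y⁴ - 3/2y³ + 227/28y² + 64/7y → -45/52y³ + 227/28y² + 64/7y
  leading term y³: subtract (-630/169y)·h_4 from -45/52y³ + 227/28y² + 64/7y → -3217/4732y² + 64/7y
  leading term y²: subtract (-6434/2197)·h_4 from -3217/4732y² + 64/7y → 4921/2197y
  leading term y: no divisor's leading term divides it; move 4921/2197y to the remainder.
  remainder 4921/2197y ≠ 0; add h_5 = 4921/2197y to the basis.

S(f_2,f_3): lcm = x². S = -¼xy² + 3xy + 5/2x - 2y - 5.
  leading term xy²: subtract (1/16y²)·f_3 from -¼xy² + 3xy + 5/2x - 2y - 5 → 3xy + 5/2x + 1/16y⁴ - ¾y³ - ½y² - 2y - 5
  leading term xy: subtract (-¾y)·f_3 from 3xy + 5/2x + 1/16y⁴ - ¾y³ - ½y² - 2y - 5 → 5/2x + 1/16y⁴ - 3/2y³ + 17/2y² + 4y - 5
  leading term x: subtract (-⅝)·f_3 from 5/2x + 1/16y⁴ - 3/2y³ + 17/2y² + 4y - 5 → 1/16y⁴ - 3/2y³ + 63/8y² + 23/2y
  leading term y⁴: subtract (7/26y²)·h_4 from 1/16y⁴ - 3/2y³ + 63/8y² + 23/2y → -45/52y³ + 63/8y² + 23/2y
  leading term y³: subtract (-630/169y)·h_4 from -45/52y³ + 63/8y² + 23/2y → -1233/1352y² + 23/2y
  leading term y²: subtract (-8631/2197)·h_4 from -1233/1352y² + 23/2y → 4921/2197y
  leading term y: subtract (1)·h_5 from 4921/2197y → 0
  remainder 0.

S(f_1,h_4): leading monomials are coprime, so the S-polynomial reduces to 0 (Buchberger's first criterion).
S(f_2,h_4): leading monomials are coprime, so the S-polynomial reduces to 0 (Buchberger's first criterion).
S(f_3,h_4): leading monomials are coprime, so the S-polynomial reduces to 0 (Buchberger's first criterion).
S(f_1,h_5): leading monomials are coprime, so the S-polynomial reduces to 0 (Buchberger's first criterion).
S(f_2,h_5): leading monomials are coprime, so the S-polynomial reduces to 0 (Buchberger's first criterion).
S(f_3,h_5): leading monomials are coprime, so the S-polynomial reduces to 0 (Buchberger's first criterion).
S(h_4,h_5): lcm = y². S = -132/13y.
  leading term y: subtract (-22308/4921)·h_5 from -132/13y → 0
  remainder 0.

Every S-polynomial of the final basis reduces to 0, so we have a Gröbner basis.
Inter-reduce: drop elements whose leading term is divisible by another's, tail-reduce, and make monic.
Reduced Gröbner basis: {x - 2, y}.

The lex basis is triangular: the last element involves only y. Solving y = 0 gives y ∈ {0}; substituting each value into the earlier elements determines the remaining variables.
  y = 0: the earlier basis element becomes x - 2 = 0, giving x = 2 — point (2, 0).
Substituting each solution back into the original system confirms all equations vanish.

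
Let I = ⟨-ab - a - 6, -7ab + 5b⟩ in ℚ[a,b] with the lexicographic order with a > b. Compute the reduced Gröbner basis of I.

Buchberger's algorithm terminates because the ascending chain of leading-term ideals stabilizes.

f_1 = -ab - a - 6, LT = ab.
f_2 = -7ab + 5b, LT = ab.

S(f_1,f_2): lcm = ab. S = a + 5/7b + 6.
  leading term a: no divisor's leading term divides it; move a to the remainder.
  leading term b: no divisor's leading term divides it; move 5/7b to the remainder.
  leading term 1: no divisor's leading term divides it; move 6 to the remainder.
  remainder a + 5/7b + 6 ≠ 0; add g_3 = a + 5/7b + 6 to the basis.

S(f_1,g_3): lcm = ab. S = a - 5/7b² - 6b + 6.
  leading term a: subtract (1)·g_3 from a - 5/7b² - 6b + 6 → -5/7b² - 47/7b
  leading term b²: no divisor's leading term divides it; move -5/7b² to the remainder.
  leading term b: no divisor's leading term divides it; move -47/7b to the remainder.
  remainder -5/7b² - 47/7b ≠ 0; add g_4 = -5/7b² - 47/7b to the basis.

The other S-polynomials (S(f_2,g_3), S(f_1,g_4), S(f_2,g_4), S(g_3,g_4)) all reduce to 0 modulo the current basis, so we have a Gröbner basis.
Inter-reduce: drop elements whose leading term is divisible by another's, tail-reduce, and make monic.

G = {a + 5/7b + 6, b² + 47/5b}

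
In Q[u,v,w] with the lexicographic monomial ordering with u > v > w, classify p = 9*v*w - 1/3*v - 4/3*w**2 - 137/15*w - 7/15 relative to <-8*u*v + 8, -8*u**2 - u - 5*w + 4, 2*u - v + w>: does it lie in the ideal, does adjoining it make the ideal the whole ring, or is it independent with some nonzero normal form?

Adjoining 9*v*w - 1/3*v - 4/3*w**2 - 137/15*w - 7/15 makes the ideal the whole ring: the system is inconsistent.

First compute the reduced Gröbner basis of I by Buchberger's algorithm.
f_1 = -8*u*v + 8, LT = u*v.
f_2 = -8*u**2 - u - 5*w + 4, LT = u**2.
f_3 = 2*u - v + w, LT = u.

S(f_1,f_2): lcm = u**2*v. S = -1/8*u*v - u - 5/8*v*w + 1/2*v.
  reduce S modulo (f_1, f_2, f_3):
  remainder -5/8*v*w + 1/2*w - 1/8 ≠ 0; add h_4 = -5/8*v*w + 1/2*w - 1/8 to the basis.

S(f_1,f_3): lcm = u*v. S = 1/2*v**2 - 1/2*v*w - 1.
  reduce S modulo (f_1, f_2, f_3, h_4):
  remainder 1/2*v**2 - 2/5*w - 9/10 ≠ 0; add h_5 = 1/2*v**2 - 2/5*w - 9/10 to the basis.

S(f_2,f_3): lcm = u**2. S = 1/2*u*v - 1/2*u*w + 1/8*u + 5/8*w - 1/2.
  reduce S modulo (f_1, f_2, f_3, h_4, h_5):
  remainder 1/16*v + 1/4*w**2 + 29/80*w + 1/20 ≠ 0; add h_6 = 1/16*v + 1/4*w**2 + 29/80*w + 1/20 to the basis.

S(f_1,h_6): lcm = u*v. S = -4*u*w**2 - 29/5*u*w - 4/5*u - 1.
  reduce S modulo (f_1, f_2, f_3, h_4, h_5, h_6):
  remainder 2*w**3 + 29/10*w**2 + 4/5*w - 1/10 ≠ 0; add h_7 = 2*w**3 + 29/10*w**2 + 4/5*w - 1/10 to the basis.

The other S-polynomials (S(f_1,h_4), S(f_2,h_4), S(f_3,h_4), S(f_1,h_5), S(f_2,h_5), S(f_3,h_5), S(h_4,h_5), S(f_2,h_6), S(f_3,h_6), S(h_4,h_6), S(h_5,h_6), S(f_1,h_7), S(f_2,h_7), S(f_3,h_7), S(h_4,h_7), S(h_5,h_7), S(h_6,h_7)) all reduce to 0 modulo the current basis, so we have a Gröbner basis.
Inter-reduce: drop elements whose leading term is divisible by another's, tail-reduce, and make monic.
Reduced Gröbner basis: {u + 2*w**2 + 17/5*w + 2/5, v + 4*w**2 + 29/5*w + 4/5, w**3 + 29/20*w**2 + 2/5*w - 1/20}.
Label its elements g_1 = u + 2*w**2 + 17/5*w + 2/5, g_2 = v + 4*w**2 + 29/5*w + 4/5, g_3 = w**3 + 29/20*w**2 + 2/5*w - 1/20.

Reduce p = 9*v*w - 1/3*v - 4/3*w**2 - 137/15*w - 7/15 modulo G:
  leading term v*w: subtract (9*w)·g_2 from 9*v*w - 1/3*v - 4/3*w**2 - 137/15*w - 7/15 → -1/3*v - 36*w**3 - 803/15*w**2 - 49/3*w - 7/15
  leading term v: subtract (-1/3)·g_2 from -1/3*v - 36*w**3 - 803/15*w**2 - 49/3*w - 7/15 → -36*w**3 - 261/5*w**2 - 72/5*w - 1/5
  leading term w**3: subtract (-36)·g_3 from -36*w**3 - 261/5*w**2 - 72/5*w - 1/5 → -2
  leading term 1: no divisor's leading term divides it; move -2 to the remainder.
  normal form = -2.
The normal form is nonzero, so p ∉ I. Since p minus its normal form lies in I, I + (p) = I + (r) where r = -2; decide whether this ideal is the whole ring.
Here r = -2 is a nonzero constant, hence a unit: 1 ∈ I + (p), the Gröbner basis of I + (p) is {1}, and the enlarged system has no common solution — adjoining p is inconsistent.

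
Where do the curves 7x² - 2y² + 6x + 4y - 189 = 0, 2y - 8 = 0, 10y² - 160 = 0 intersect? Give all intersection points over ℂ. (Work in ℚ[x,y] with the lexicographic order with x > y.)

{(-41/7, 4), (5, 4)}

Compute a lex Gröbner basis by Buchberger's algorithm.
f_1 = 7x² + 6x - 2y² + 4y - 189, LT = x².
f_2 = 2y - 8, LT = y.
f_3 = 10y² - 160, LT = y².

The S-polynomials (S(f_1,f_2), S(f_1,f_3), S(f_2,f_3)) all reduce to 0 modulo the current basis, so we have a Gröbner basis.
Inter-reduce: drop elements whose leading term is divisible by another's, tail-reduce, and make monic.
Reduced Gröbner basis: {x² + 6/7x - 205/7, y - 4}.

The lex basis is triangular: the last element involves only y. Solving y - 4 = 0 gives y ∈ {4}; substituting each value into the earlier elements determines the remaining variables.
  y = 4: the earlier basis element becomes x² + 6/7x - 205/7 = 0, giving x = -41/7, 5 — points (-41/7, 4), (5, 4).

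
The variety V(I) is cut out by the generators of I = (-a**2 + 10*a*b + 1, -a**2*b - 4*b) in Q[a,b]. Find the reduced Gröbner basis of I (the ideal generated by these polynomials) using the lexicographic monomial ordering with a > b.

This is the nonlinear analogue of row-reducing a linear system.

f_1 = -a**2 + 10*a*b + 1, LT = a**2.
f_2 = -a**2*b - 4*b, LT = a**2*b.

S(f_1,f_2): lcm = a**2*b. S = -10*a*b**2 - 5*b.
  reduce S modulo (f_1, f_2):
  remainder -10*a*b**2 - 5*b ≠ 0; add g_3 = -10*a*b**2 - 5*b to the basis.

S(f_1,g_3): lcm = a**2*b**2. S = -10*a*b**3 - 1/2*a*b - b**2.
  reduce S modulo (f_1, f_2, g_3):
  remainder -1/2*a*b + 4*b**2 ≠ 0; add g_4 = -1/2*a*b + 4*b**2 to the basis.

S(g_3,g_4): lcm = a*b**2. S = 8*b**3 + 1/2*b.
  reduce S modulo (f_1, f_2, g_3, g_4):
  remainder 8*b**3 + 1/2*b ≠ 0; add g_5 = 8*b**3 + 1/2*b to the basis.

The other S-polynomials (S(f_2,g_3), S(f_1,g_4), S(f_2,g_4), S(f_1,g_5), S(f_2,g_5), S(g_3,g_5), S(g_4,g_5)) all reduce to 0 modulo the current basis, so we have a Gröbner basis.
Inter-reduce: drop elements whose leading term is divisible by another's, tail-reduce, and make monic.

G = {a**2 - 80*b**2 - 1, a*b - 8*b**2, b**3 + 1/16*b}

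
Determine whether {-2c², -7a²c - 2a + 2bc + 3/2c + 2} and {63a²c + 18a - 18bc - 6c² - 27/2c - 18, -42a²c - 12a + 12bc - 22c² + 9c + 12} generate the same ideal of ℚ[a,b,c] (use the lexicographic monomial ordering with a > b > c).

Equality of ideals is decidable: compute both reduced Gröbner bases (unique for the ordering) and check whether they agree.
Buchberger on the first generating set:
f_1 = -2c², LT = c².
f_2 = -7a²c - 2a + 2bc + 3/2c + 2, LT = a²c.

S(f_1,f_2): lcm = a²c². S = -2/7ac + 2/7bc² + 3/14c² + 2/7c.
  leading term ac: no divisor's leading term divides it; move -2/7ac to the remainder.
  leading term bc²: subtract (-1/7b)·f_1 from 2/7bc² + 3/14c² + 2/7c → 3/14c² + 2/7c
  leading term c²: subtract (-3/28)·f_1 from 3/14c² + 2/7c → 2/7c
  leading term c: no divisor's leading term divides it; move 2/7c to the remainder.
  remainder -2/7ac + 2/7c ≠ 0; add g_3 = -2/7ac + 2/7c to the basis.

S(f_2,g_3): lcm = a²c. S = ac + 2/7a - 2/7bc - 3/14c - 2/7.
  leading term ac: subtract (-7/2)·g_3 from ac + 2/7a - 2/7bc - 3/14c - 2/7 → 2/7a - 2/7bc + 11/14c - 2/7
  leading term a: no divisor's leading term divides it; move 2/7a to the remainder.
  leading term bc: no divisor's leading term divides it; move -2/7bc to the remainder.
  leading term c: no divisor's leading term divides it; move 11/14c to the remainder.
  leading term 1: no divisor's leading term divides it; move -2/7 to the remainder.
  remainder 2/7a - 2/7bc + 11/14c - 2/7 ≠ 0; add g_4 = 2/7a - 2/7bc + 11/14c - 2/7 to the basis.

The other S-polynomials (S(f_1,g_3), S(f_1,g_4), S(f_2,g_4), S(g_3,g_4)) all reduce to 0 modulo the current basis, so we have a Gröbner basis.
Inter-reduce: drop elements whose leading term is divisible by another's, tail-reduce, and make monic.
Reduced Gröbner basis: {a - bc + 11/4c - 1, c²}.

Buchberger on the second generating set:
h_1 = 63a²c + 18a - 18bc - 6c² - 27/2c - 18, LT = a²c.
h_2 = -42a²c - 12a + 12bc - 22c² + 9c + 12, LT = a²c.

S(h_1,h_2): lcm = a²c. S = -13/21c².
  leading term c²: no divisor's leading term divides it; move -13/21c² to the remainder.
  remainder -13/21c² ≠ 0; add k_3 = -13/21c² to the basis.

S(h_1,k_3): lcm = a²c². S = 2/7ac - 2/7bc² - 2/21c³ - 3/14c² - 2/7c.
  leading term ac: no divisor's leading term divides it; move 2/7ac to the remainder.
  leading term bc²: subtract (6/13b)·k_3 from -2/7bc² - 2/21c³ - 3/14c² - 2/7c → -2/21c³ - 3/14c² - 2/7c
  leading term c³: subtract (2/13c)·k_3 from -2/21c³ - 3/14c² - 2/7c → -3/14c² - 2/7c
  leading term c²: subtract (9/26)·k_3 from -3/14c² - 2/7c → -2/7c
  leading term c: no divisor's leading term divides it; move -2/7c to the remainder.
  remainder 2/7ac - 2/7c ≠ 0; add k_4 = 2/7ac - 2/7c to the basis.

S(h_1,k_4): lcm = a²c. S = ac + 2/7a - 2/7bc - 2/21c² - 3/14c - 2/7.
  leading term ac: subtract (7/2)·k_4 from ac + 2/7a - 2/7bc - 2/21c² - 3/14c - 2/7 → 2/7a - 2/7bc - 2/21c² + 11/14c - 2/7
  leading term a: no divisor's leading term divides it; move 2/7a to the remainder.
  leading term bc: no divisor's leading term divides it; move -2/7bc to the remainder.
  leading term c²: subtract (2/13)·k_3 from -2/21c² + 11/14c - 2/7 → 11/14c - 2/7
  leading term c: no divisor's leading term divides it; move 11/14c to the remainder.
  leading term 1: no divisor's leading term divides it; move -2/7 to the remainder.
  remainder 2/7a - 2/7bc + 11/14c - 2/7 ≠ 0; add k_5 = 2/7a - 2/7bc + 11/14c - 2/7 to the basis.

The other S-polynomials (S(h_2,k_3), S(h_2,k_4), S(k_3,k_4), S(h_1,k_5), S(h_2,k_5), S(k_3,k_5), S(k_4,k_5)) all reduce to 0 modulo the current basis, so we have a Gröbner basis.
Inter-reduce: drop elements whose leading term is divisible by another's, tail-reduce, and make monic.
Reduced Gröbner basis: {a - bc + 11/4c - 1, c²}.

These coincide, so the ideals are equal.
The choice of monomial ordering does not affect the verdict — as long as both bases are computed under the same ordering, their equality decides ideal equality.

Yes, the ideals are equal.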